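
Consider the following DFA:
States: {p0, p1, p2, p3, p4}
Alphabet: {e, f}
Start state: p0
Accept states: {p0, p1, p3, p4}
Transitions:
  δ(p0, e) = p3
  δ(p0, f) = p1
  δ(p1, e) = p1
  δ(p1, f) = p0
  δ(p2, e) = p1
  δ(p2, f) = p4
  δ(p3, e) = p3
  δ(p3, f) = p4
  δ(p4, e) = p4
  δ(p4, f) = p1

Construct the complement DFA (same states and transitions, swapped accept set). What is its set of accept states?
Complement accept states = All states \ Original accept states
= {p0, p1, p2, p3, p4} \ {p0, p1, p3, p4}
{p2}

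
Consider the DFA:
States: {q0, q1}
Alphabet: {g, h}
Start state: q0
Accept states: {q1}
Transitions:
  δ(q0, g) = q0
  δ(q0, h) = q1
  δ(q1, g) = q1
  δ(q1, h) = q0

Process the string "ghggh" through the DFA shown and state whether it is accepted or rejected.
Processing string "ghggh":
  q0 --g--> q0
  q0 --h--> q1
  q1 --g--> q1
  q1 --g--> q1
  q1 --h--> q0
Final state: q0
Accept states: {q1}
No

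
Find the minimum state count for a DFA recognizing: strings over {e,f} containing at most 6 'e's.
By Myhill–Nerode, count the distinguishable equivalence classes: 8 classes — having seen 0, 1, …, 6, or >6 copies of 'e'; counts 0 through 6 are accepting and >6 is dead.
8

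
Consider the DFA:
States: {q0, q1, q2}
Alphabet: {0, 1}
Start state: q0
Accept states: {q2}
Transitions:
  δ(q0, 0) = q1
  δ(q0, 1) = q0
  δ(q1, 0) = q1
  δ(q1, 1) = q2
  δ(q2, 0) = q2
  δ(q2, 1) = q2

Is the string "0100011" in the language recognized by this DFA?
Processing string "0100011":
  q0 --0--> q1
  q1 --1--> q2
  q2 --0--> q2
  q2 --0--> q2
  q2 --0--> q2
  q2 --1--> q2
  q2 --1--> q2
Final state: q2
Accept states: {q2}
Yes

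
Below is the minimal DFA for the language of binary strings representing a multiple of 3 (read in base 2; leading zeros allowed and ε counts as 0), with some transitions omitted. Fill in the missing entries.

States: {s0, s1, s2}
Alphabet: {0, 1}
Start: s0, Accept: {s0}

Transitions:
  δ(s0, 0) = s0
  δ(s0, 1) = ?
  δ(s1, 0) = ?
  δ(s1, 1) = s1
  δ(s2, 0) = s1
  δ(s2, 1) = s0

From the language and accept set, identify what each state tracks — s0: value ≡ 0 (mod 3); s1: value ≡ 2 (mod 3); s2: value ≡ 1 (mod 3).
Each missing δ(q, a) is the state matching the new tracked value after reading a.
δ(s0, 1) = s2; δ(s1, 0) = s2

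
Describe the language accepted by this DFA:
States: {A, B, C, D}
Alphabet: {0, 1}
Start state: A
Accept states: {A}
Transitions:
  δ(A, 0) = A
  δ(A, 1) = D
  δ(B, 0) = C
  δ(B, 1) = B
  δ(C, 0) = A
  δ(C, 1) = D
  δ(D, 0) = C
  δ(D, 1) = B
Testing a few strings:
  '111' → reject
  '001' → reject
  '100' → accept
  '00' → accept
State roles: A=value ≡ 0 (mod 4); B=value ≡ 3 (mod 4); C=value ≡ 2 (mod 4); D=value ≡ 1 (mod 4)
All binary strings representing a multiple of 4 (read in base 2; leading zeros allowed and ε counts as 0)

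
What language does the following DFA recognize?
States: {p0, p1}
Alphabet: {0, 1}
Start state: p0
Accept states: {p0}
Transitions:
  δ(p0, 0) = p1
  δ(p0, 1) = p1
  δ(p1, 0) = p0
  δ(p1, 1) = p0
Testing a few strings:
  '110' → reject
  '1' → reject
  '10' → accept
  '00' → accept
State roles: p0=even length so far; p1=odd length so far
All binary strings of even length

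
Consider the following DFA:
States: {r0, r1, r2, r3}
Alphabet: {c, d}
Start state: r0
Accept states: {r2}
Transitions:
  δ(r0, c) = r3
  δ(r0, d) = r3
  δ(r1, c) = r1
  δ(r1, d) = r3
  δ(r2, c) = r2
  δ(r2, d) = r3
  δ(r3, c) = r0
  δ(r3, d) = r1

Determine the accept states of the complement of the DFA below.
Complement accept states = All states \ Original accept states
= {r0, r1, r2, r3} \ {r2}
{r0, r1, r3}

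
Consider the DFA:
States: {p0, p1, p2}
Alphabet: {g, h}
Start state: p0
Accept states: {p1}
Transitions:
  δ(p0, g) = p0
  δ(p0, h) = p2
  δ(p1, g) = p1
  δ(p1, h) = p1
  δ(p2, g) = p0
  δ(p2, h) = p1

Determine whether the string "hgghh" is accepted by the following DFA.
Processing string "hgghh":
  p0 --h--> p2
  p2 --g--> p0
  p0 --g--> p0
  p0 --h--> p2
  p2 --h--> p1
Final state: p1
Accept states: {p1}
Yes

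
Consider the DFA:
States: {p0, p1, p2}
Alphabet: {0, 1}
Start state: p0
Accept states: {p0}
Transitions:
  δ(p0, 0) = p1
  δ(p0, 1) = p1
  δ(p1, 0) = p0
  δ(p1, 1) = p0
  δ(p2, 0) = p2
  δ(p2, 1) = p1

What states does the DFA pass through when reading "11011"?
read '1': p0 → p1
  read '1': p1 → p0
  read '0': p0 → p1
  read '1': p1 → p0
  read '1': p0 → p1
p0 -> p1 -> p0 -> p1 -> p0 -> p1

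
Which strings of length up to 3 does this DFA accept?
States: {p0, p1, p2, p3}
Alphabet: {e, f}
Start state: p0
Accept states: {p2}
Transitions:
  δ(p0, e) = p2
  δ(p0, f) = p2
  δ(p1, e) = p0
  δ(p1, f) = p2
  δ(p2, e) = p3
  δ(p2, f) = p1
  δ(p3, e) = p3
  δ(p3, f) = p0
e, f, eff, fff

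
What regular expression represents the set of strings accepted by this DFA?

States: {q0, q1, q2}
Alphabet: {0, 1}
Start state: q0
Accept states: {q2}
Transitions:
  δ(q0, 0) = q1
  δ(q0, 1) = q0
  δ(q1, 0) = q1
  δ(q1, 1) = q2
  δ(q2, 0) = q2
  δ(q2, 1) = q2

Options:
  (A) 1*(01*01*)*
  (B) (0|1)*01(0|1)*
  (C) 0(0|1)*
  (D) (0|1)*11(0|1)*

Check each option against the DFA on short strings; one disagreement eliminates an option:
  (A) 1*(01*01*)*: on ε the DFA stays in q0 and rejects (q0 ∉ Accept), but the regex matches it → eliminate
  (B) (0|1)*01(0|1)*: agrees with the DFA on every string of length ≤ 6
  (C) 0(0|1)*: on '0' the DFA goes q0 → q1 and rejects (q1 ∉ Accept), but the regex matches it → eliminate
  (D) (0|1)*11(0|1)*: on '01' the DFA goes q0 → q1 → q2 and accepts (q2 ∈ Accept), but the regex does not match it → eliminate
Only (B) is consistent with the DFA.
(B) (0|1)*01(0|1)*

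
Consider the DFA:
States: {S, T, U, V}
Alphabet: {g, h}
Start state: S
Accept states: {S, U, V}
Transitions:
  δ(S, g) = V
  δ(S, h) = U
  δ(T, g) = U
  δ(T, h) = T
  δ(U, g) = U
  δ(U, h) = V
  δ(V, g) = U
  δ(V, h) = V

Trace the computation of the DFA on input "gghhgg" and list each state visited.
read 'g': S → V
  read 'g': V → U
  read 'h': U → V
  read 'h': V → V
  read 'g': V → U
  read 'g': U → U
S -> V -> U -> V -> V -> U -> U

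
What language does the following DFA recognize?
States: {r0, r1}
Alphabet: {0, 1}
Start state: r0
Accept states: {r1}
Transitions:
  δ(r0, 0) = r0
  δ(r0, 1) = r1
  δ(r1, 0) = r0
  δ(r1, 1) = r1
Testing a few strings:
  '010' → reject
  '111' → accept
  '1' → accept
  '000' → reject
State roles: r0=last symbol not 1; r1=last symbol is 1
All binary strings ending with 1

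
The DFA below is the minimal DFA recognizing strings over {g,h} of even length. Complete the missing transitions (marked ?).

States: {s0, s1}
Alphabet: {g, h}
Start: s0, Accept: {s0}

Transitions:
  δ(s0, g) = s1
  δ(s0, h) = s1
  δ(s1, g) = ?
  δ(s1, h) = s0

From the language and accept set, identify what each state tracks — s0: even length so far; s1: odd length so far.
Each missing δ(q, a) is the state matching the new tracked value after reading a.
δ(s1, g) = s0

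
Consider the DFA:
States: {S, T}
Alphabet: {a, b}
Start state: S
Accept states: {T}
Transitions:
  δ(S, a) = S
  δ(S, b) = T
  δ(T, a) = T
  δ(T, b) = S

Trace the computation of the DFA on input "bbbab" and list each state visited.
read 'b': S → T
  read 'b': T → S
  read 'b': S → T
  read 'a': T → T
  read 'b': T → S
S -> T -> S -> T -> T -> S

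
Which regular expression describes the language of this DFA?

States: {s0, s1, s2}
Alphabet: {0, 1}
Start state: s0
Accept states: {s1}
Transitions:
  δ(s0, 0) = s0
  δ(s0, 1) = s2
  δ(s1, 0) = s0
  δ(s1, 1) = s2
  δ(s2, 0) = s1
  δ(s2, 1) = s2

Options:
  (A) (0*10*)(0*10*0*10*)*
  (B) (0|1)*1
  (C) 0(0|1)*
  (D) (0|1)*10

Check each option against the DFA on short strings; one disagreement eliminates an option:
  (A) (0*10*)(0*10*0*10*)*: on '1' the DFA goes s0 → s2 and rejects (s2 ∉ Accept), but the regex matches it → eliminate
  (B) (0|1)*1: on '1' the DFA goes s0 → s2 and rejects (s2 ∉ Accept), but the regex matches it → eliminate
  (C) 0(0|1)*: on '0' the DFA goes s0 → s0 and rejects (s0 ∉ Accept), but the regex matches it → eliminate
  (D) (0|1)*10: agrees with the DFA on every string of length ≤ 6
Only (D) is consistent with the DFA.
(D) (0|1)*10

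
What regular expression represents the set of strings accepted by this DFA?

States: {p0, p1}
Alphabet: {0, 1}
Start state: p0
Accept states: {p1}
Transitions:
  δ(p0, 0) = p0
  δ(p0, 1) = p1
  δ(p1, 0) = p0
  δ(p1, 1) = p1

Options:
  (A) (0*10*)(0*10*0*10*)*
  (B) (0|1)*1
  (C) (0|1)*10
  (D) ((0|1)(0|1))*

Check each option against the DFA on short strings; one disagreement eliminates an option:
  (A) (0*10*)(0*10*0*10*)*: on '10' the DFA goes p0 → p1 → p0 and rejects (p0 ∉ Accept), but the regex matches it → eliminate
  (B) (0|1)*1: agrees with the DFA on every string of length ≤ 6
  (C) (0|1)*10: on '1' the DFA goes p0 → p1 and accepts (p1 ∈ Accept), but the regex does not match it → eliminate
  (D) ((0|1)(0|1))*: on ε the DFA stays in p0 and rejects (p0 ∉ Accept), but the regex matches it → eliminate
Only (B) is consistent with the DFA.
(B) (0|1)*1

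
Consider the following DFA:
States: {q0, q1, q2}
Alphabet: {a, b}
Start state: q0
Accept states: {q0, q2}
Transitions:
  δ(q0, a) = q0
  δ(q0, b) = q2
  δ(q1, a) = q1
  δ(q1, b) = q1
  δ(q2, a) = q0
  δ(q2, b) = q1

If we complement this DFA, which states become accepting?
Complement accept states = All states \ Original accept states
= {q0, q1, q2} \ {q0, q2}
{q1}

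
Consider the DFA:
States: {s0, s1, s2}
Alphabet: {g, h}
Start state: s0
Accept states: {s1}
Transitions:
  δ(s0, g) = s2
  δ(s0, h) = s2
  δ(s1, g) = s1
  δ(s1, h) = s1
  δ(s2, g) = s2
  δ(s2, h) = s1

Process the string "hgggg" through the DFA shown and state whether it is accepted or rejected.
Processing string "hgggg":
  s0 --h--> s2
  s2 --g--> s2
  s2 --g--> s2
  s2 --g--> s2
  s2 --g--> s2
Final state: s2
Accept states: {s1}
No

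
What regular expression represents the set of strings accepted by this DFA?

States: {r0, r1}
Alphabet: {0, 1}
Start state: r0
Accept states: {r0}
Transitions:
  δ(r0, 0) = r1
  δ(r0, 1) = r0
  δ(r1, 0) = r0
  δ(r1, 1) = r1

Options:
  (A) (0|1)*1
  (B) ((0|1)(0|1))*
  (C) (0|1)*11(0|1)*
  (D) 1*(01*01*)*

Check each option against the DFA on short strings; one disagreement eliminates an option:
  (A) (0|1)*1: on ε the DFA stays in r0 and accepts (r0 ∈ Accept), but the regex does not match it → eliminate
  (B) ((0|1)(0|1))*: on '1' the DFA goes r0 → r0 and accepts (r0 ∈ Accept), but the regex does not match it → eliminate
  (C) (0|1)*11(0|1)*: on ε the DFA stays in r0 and accepts (r0 ∈ Accept), but the regex does not match it → eliminate
  (D) 1*(01*01*)*: agrees with the DFA on every string of length ≤ 6
Only (D) is consistent with the DFA.
(D) 1*(01*01*)*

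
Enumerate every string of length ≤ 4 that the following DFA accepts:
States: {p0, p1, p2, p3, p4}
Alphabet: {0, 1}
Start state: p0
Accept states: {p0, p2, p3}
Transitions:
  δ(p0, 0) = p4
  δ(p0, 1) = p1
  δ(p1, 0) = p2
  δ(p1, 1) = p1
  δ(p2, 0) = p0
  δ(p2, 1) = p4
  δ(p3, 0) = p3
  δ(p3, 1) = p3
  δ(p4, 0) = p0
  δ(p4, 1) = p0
ε, 00, 01, 10, 100, 110, 0000, 0001, 0010, 0100, 0101, 0110, 1010, 1011, 1100, 1110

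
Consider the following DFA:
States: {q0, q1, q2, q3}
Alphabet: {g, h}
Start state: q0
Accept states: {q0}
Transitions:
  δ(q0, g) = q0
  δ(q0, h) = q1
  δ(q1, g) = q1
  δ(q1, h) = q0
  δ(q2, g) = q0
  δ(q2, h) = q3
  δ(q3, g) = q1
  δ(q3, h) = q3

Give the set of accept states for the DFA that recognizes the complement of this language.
Complement accept states = All states \ Original accept states
= {q0, q1, q2, q3} \ {q0}
{q1, q2, q3}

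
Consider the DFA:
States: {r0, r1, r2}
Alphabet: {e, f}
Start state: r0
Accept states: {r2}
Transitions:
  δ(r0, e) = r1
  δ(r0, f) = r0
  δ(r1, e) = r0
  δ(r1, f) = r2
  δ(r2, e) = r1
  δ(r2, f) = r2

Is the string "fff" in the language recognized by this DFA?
Processing string "fff":
  r0 --f--> r0
  r0 --f--> r0
  r0 --f--> r0
Final state: r0
Accept states: {r2}
No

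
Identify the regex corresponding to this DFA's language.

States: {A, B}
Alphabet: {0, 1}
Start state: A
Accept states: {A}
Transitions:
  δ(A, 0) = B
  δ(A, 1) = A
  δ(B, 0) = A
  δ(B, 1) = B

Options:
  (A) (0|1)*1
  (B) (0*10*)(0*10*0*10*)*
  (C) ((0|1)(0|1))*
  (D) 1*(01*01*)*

Check each option against the DFA on short strings; one disagreement eliminates an option:
  (A) (0|1)*1: on ε the DFA stays in A and accepts (A ∈ Accept), but the regex does not match it → eliminate
  (B) (0*10*)(0*10*0*10*)*: on ε the DFA stays in A and accepts (A ∈ Accept), but the regex does not match it → eliminate
  (C) ((0|1)(0|1))*: on '1' the DFA goes A → A and accepts (A ∈ Accept), but the regex does not match it → eliminate
  (D) 1*(01*01*)*: agrees with the DFA on every string of length ≤ 6
Only (D) is consistent with the DFA.
(D) 1*(01*01*)*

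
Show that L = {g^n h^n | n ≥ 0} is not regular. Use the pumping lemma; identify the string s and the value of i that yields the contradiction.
Assume L is regular with pumping length p. Idea: pumping the g-block changes the count balance.
Choose s = g^p h^p (length 2p ≥ p). By the pumping lemma, s = xyz with |xy| ≤ p, |y| > 0. So y = g^k for some k > 0 (since xy is entirely within the g's). Pumping gives xy²z = g^(p+k) h^p, which is not in L since p+k ≠ p.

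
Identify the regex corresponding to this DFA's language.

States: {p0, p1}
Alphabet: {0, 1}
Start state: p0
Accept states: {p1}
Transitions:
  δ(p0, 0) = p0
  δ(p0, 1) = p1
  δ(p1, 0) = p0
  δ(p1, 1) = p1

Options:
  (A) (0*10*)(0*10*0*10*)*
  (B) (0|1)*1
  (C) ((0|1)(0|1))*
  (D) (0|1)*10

Check each option against the DFA on short strings; one disagreement eliminates an option:
  (A) (0*10*)(0*10*0*10*)*: on '10' the DFA goes p0 → p1 → p0 and rejects (p0 ∉ Accept), but the regex matches it → eliminate
  (B) (0|1)*1: agrees with the DFA on every string of length ≤ 6
  (C) ((0|1)(0|1))*: on ε the DFA stays in p0 and rejects (p0 ∉ Accept), but the regex matches it → eliminate
  (D) (0|1)*10: on '1' the DFA goes p0 → p1 and accepts (p1 ∈ Accept), but the regex does not match it → eliminate
Only (B) is consistent with the DFA.
(B) (0|1)*1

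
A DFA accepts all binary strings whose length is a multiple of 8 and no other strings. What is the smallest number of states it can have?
By Myhill–Nerode, count the distinguishable equivalence classes: 8 classes — one per residue of the length mod 8; class i is distinguished from class j by any string of length (8 − i) mod 8.
8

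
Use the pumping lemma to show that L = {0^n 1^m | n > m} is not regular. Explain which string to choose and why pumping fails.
Assume L is regular with pumping length p. Idea: pumping down the 0-block drops the 0-count to at most the 1-count.
Choose s = 0^(p+1) 1^p ∈ L (|s| = 2p+1 ≥ p). By the pumping lemma, s = xyz with |xy| ≤ p, |y| > 0, so y = 0^k with k ≥ 1. Take i = 0: xz = 0^(p+1−k) 1^p. Since k ≥ 1, p+1−k ≤ p, so the number of 0's is no longer strictly greater than the number of 1's, hence xz ∉ L.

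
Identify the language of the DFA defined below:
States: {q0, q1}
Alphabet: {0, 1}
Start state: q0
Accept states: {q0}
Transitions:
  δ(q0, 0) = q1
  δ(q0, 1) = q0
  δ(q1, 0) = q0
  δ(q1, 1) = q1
Testing a few strings:
  '11' → accept
  '10' → reject
  '111' → accept
  '110' → reject
State roles: q0=even number of 0's so far; q1=odd number of 0's so far
All binary strings with an even number of 0's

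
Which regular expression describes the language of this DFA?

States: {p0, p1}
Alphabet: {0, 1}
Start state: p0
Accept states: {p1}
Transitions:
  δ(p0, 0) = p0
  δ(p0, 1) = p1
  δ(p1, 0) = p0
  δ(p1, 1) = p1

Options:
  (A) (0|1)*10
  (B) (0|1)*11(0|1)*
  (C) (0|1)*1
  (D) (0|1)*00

Check each option against the DFA on short strings; one disagreement eliminates an option:
  (A) (0|1)*10: on '1' the DFA goes p0 → p1 and accepts (p1 ∈ Accept), but the regex does not match it → eliminate
  (B) (0|1)*11(0|1)*: on '1' the DFA goes p0 → p1 and accepts (p1 ∈ Accept), but the regex does not match it → eliminate
  (C) (0|1)*1: agrees with the DFA on every string of length ≤ 6
  (D) (0|1)*00: on '1' the DFA goes p0 → p1 and accepts (p1 ∈ Accept), but the regex does not match it → eliminate
Only (C) is consistent with the DFA.
(C) (0|1)*1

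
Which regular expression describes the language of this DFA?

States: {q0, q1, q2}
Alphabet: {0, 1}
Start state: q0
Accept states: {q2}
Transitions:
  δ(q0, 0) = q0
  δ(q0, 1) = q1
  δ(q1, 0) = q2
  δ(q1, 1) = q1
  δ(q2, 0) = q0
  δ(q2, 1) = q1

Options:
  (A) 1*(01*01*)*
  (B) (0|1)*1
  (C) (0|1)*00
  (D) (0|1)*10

Check each option against the DFA on short strings; one disagreement eliminates an option:
  (A) 1*(01*01*)*: on ε the DFA stays in q0 and rejects (q0 ∉ Accept), but the regex matches it → eliminate
  (B) (0|1)*1: on '1' the DFA goes q0 → q1 and rejects (q1 ∉ Accept), but the regex matches it → eliminate
  (C) (0|1)*00: on '00' the DFA goes q0 → q0 → q0 and rejects (q0 ∉ Accept), but the regex matches it → eliminate
  (D) (0|1)*10: agrees with the DFA on every string of length ≤ 6
Only (D) is consistent with the DFA.
(D) (0|1)*10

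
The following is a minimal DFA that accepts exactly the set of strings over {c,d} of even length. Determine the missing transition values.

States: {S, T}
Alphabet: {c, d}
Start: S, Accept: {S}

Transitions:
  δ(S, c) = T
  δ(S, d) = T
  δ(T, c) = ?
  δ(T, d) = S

From the language and accept set, identify what each state tracks — S: even length so far; T: odd length so far.
Each missing δ(q, a) is the state matching the new tracked value after reading a.
δ(T, c) = S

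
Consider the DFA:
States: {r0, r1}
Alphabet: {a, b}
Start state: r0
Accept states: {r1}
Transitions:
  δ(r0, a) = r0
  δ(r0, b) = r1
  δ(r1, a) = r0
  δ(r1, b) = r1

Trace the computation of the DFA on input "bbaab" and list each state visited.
read 'b': r0 → r1
  read 'b': r1 → r1
  read 'a': r1 → r0
  read 'a': r0 → r0
  read 'b': r0 → r1
r0 -> r1 -> r1 -> r0 -> r0 -> r1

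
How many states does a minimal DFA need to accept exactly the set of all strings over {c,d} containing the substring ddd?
By Myhill–Nerode, count the distinguishable equivalence classes: 4 classes — one per longest suffix of the input that is a prefix of 'ddd' (lengths 0 through 2), plus an absorbing 'already seen ddd' class.
4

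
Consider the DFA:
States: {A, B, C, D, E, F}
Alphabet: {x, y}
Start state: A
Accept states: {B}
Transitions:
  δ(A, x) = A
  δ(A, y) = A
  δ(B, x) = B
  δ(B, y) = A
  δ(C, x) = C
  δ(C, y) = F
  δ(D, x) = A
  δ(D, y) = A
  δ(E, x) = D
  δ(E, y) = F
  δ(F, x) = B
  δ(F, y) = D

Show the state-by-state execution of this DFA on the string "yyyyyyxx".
read 'y': A → A
  read 'y': A → A
  read 'y': A → A
  read 'y': A → A
  read 'y': A → A
  read 'y': A → A
  read 'x': A → A
  read 'x': A → A
A -> A -> A -> A -> A -> A -> A -> A -> A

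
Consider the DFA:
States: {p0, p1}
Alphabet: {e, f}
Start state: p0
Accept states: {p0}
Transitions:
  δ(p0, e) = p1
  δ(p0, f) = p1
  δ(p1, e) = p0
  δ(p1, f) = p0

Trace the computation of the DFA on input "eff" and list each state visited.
read 'e': p0 → p1
  read 'f': p1 → p0
  read 'f': p0 → p1
p0 -> p1 -> p0 -> p1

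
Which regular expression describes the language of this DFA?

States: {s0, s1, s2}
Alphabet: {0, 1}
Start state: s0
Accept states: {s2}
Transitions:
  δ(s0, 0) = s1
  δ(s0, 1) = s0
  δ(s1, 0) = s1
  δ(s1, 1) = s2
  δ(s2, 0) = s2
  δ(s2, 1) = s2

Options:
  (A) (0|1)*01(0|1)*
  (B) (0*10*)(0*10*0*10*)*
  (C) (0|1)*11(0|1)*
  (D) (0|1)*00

Check each option against the DFA on short strings; one disagreement eliminates an option:
  (A) (0|1)*01(0|1)*: agrees with the DFA on every string of length ≤ 6
  (B) (0*10*)(0*10*0*10*)*: on '1' the DFA goes s0 → s0 and rejects (s0 ∉ Accept), but the regex matches it → eliminate
  (C) (0|1)*11(0|1)*: on '01' the DFA goes s0 → s1 → s2 and accepts (s2 ∈ Accept), but the regex does not match it → eliminate
  (D) (0|1)*00: on '00' the DFA goes s0 → s1 → s1 and rejects (s1 ∉ Accept), but the regex matches it → eliminate
Only (A) is consistent with the DFA.
(A) (0|1)*01(0|1)*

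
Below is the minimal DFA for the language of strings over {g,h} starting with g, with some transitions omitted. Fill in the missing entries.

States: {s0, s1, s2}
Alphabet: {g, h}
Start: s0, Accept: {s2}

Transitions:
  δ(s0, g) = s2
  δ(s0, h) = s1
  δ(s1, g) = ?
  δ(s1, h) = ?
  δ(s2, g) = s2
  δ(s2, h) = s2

From the language and accept set, identify what each state tracks — s0: no input read; s1: started with h (dead); s2: started with g.
Each missing δ(q, a) is the state matching the new tracked value after reading a.
δ(s1, g) = s1; δ(s1, h) = s1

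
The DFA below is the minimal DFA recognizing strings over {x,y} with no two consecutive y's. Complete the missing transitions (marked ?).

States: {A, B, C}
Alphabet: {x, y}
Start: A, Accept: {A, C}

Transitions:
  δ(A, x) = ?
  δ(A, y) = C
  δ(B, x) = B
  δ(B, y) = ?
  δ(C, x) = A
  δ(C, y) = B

From the language and accept set, identify what each state tracks — A: last symbol not y (ok); B: saw yy (dead); C: last symbol y (ok).
Each missing δ(q, a) is the state matching the new tracked value after reading a.
δ(A, x) = A; δ(B, y) = B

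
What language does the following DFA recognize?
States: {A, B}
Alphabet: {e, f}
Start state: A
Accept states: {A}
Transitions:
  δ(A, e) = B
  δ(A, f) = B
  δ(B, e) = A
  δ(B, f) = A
Testing a few strings:
  'e' → reject
  'eee' → reject
  'f' → reject
  'eef' → reject
State roles: A=even length so far; B=odd length so far
All strings over {e,f} of even length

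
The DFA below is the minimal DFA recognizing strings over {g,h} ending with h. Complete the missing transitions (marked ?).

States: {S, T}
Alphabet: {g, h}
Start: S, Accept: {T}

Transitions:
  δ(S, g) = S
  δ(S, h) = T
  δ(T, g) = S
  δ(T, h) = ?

From the language and accept set, identify what each state tracks — S: last symbol not h; T: last symbol is h.
Each missing δ(q, a) is the state matching the new tracked value after reading a.
δ(T, h) = T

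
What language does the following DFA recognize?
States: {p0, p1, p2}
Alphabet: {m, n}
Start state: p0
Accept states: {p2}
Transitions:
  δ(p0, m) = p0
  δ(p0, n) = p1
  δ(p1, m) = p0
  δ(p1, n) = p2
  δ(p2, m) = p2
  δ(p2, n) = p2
Testing a few strings:
  'nmnm' → reject
  'nmmn' → reject
  'n' → reject
  'nnmm' → accept
State roles: p0=no progress toward nn; p1=one trailing n; p2=substring nn seen
All strings over {m,n} containing the substring nn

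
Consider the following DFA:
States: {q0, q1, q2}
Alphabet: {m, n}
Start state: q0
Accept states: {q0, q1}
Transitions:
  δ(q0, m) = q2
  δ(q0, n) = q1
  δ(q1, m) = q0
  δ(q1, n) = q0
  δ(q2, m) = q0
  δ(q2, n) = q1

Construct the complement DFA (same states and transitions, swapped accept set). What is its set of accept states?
Complement accept states = All states \ Original accept states
= {q0, q1, q2} \ {q0, q1}
{q2}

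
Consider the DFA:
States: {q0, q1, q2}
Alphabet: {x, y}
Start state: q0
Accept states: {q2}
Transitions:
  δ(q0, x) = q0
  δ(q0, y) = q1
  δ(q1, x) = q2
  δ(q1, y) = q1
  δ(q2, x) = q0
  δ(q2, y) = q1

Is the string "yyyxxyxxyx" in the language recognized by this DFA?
Processing string "yyyxxyxxyx":
  q0 --y--> q1
  q1 --y--> q1
  q1 --y--> q1
  q1 --x--> q2
  q2 --x--> q0
  q0 --y--> q1
  q1 --x--> q2
  q2 --x--> q0
  q0 --y--> q1
  q1 --x--> q2
Final state: q2
Accept states: {q2}
Yes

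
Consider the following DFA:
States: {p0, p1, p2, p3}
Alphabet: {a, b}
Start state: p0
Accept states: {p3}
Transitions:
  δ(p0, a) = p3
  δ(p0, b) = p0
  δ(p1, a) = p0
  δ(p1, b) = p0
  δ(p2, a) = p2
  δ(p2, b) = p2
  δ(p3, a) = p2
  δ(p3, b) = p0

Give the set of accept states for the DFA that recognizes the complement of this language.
Complement accept states = All states \ Original accept states
= {p0, p1, p2, p3} \ {p3}
{p0, p1, p2}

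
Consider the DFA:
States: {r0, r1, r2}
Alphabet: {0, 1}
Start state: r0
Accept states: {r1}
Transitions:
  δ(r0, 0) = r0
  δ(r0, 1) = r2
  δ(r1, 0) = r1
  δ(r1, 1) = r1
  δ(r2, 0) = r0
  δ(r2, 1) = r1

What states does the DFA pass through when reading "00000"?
read '0': r0 → r0
  read '0': r0 → r0
  read '0': r0 → r0
  read '0': r0 → r0
  read '0': r0 → r0
r0 -> r0 -> r0 -> r0 -> r0 -> r0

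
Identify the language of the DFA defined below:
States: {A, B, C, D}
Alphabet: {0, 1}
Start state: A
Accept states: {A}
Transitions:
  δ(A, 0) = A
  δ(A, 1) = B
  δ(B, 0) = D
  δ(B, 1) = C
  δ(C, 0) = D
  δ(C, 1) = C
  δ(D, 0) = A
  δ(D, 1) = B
Testing a few strings:
  '1111' → reject
  '010' → reject
  '0110' → reject
  '0001' → reject
State roles: A=value ≡ 0 (mod 4); B=value ≡ 1 (mod 4); C=value ≡ 3 (mod 4); D=value ≡ 2 (mod 4)
All binary strings representing a multiple of 4 (read in base 2; leading zeros allowed and ε counts as 0)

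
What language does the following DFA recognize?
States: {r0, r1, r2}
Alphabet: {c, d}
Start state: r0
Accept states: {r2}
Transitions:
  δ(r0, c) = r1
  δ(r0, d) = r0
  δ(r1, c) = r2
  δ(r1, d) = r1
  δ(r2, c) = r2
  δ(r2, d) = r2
Testing a few strings:
  'd' → reject
  'dd' → reject
  'cccd' → accept
  'cdd' → reject
State roles: r0=zero c's seen; r1=one c seen; r2=≥ two c's seen
All strings over {c,d} containing at least two c's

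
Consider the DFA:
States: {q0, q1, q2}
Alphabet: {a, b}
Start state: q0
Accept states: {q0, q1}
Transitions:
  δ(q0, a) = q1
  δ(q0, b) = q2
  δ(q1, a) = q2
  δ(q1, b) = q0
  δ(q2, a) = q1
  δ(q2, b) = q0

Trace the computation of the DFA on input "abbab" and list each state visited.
read 'a': q0 → q1
  read 'b': q1 → q0
  read 'b': q0 → q2
  read 'a': q2 → q1
  read 'b': q1 → q0
q0 -> q1 -> q0 -> q2 -> q1 -> q0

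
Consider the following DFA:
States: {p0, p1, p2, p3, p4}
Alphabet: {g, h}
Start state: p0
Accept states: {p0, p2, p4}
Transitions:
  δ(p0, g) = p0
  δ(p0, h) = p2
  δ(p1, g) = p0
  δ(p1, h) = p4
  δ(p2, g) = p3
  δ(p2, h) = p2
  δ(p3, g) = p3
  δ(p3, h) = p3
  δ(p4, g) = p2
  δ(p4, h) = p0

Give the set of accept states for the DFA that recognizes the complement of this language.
Complement accept states = All states \ Original accept states
= {p0, p1, p2, p3, p4} \ {p0, p2, p4}
{p1, p3}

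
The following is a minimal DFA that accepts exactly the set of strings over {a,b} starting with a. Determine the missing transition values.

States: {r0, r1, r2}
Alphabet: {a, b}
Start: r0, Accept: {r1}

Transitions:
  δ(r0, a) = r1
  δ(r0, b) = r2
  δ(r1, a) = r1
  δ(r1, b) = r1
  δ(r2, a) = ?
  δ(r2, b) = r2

From the language and accept set, identify what each state tracks — r0: no input read; r1: started with a; r2: started with b (dead).
Each missing δ(q, a) is the state matching the new tracked value after reading a.
δ(r2, a) = r2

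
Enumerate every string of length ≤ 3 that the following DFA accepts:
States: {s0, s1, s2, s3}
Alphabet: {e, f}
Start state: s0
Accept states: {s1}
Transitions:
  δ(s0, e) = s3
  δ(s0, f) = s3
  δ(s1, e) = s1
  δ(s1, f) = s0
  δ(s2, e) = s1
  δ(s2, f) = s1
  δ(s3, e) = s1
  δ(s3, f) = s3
ee, fe, eee, efe, fee, ffe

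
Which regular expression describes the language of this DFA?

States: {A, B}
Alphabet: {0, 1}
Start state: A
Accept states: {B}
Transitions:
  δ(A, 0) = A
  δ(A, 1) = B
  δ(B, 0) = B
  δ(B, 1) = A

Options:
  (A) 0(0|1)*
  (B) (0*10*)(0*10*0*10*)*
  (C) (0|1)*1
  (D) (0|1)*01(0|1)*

Check each option against the DFA on short strings; one disagreement eliminates an option:
  (A) 0(0|1)*: on '0' the DFA goes A → A and rejects (A ∉ Accept), but the regex matches it → eliminate
  (B) (0*10*)(0*10*0*10*)*: agrees with the DFA on every string of length ≤ 6
  (C) (0|1)*1: on '10' the DFA goes A → B → B and accepts (B ∈ Accept), but the regex does not match it → eliminate
  (D) (0|1)*01(0|1)*: on '1' the DFA goes A → B and accepts (B ∈ Accept), but the regex does not match it → eliminate
Only (B) is consistent with the DFA.
(B) (0*10*)(0*10*0*10*)*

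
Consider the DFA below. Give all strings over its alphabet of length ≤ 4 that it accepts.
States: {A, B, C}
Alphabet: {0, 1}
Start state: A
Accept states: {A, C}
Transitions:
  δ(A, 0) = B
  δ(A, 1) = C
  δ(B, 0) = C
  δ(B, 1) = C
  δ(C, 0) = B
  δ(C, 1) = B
ε, 1, 00, 01, 100, 101, 110, 111, 0000, 0001, 0010, 0011, 0100, 0101, 0110, 0111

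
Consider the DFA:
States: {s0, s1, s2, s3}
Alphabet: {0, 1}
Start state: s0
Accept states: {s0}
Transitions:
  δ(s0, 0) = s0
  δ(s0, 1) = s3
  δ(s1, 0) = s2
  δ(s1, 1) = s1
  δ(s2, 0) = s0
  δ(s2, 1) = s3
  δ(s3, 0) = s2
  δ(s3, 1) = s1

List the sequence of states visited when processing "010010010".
read '0': s0 → s0
  read '1': s0 → s3
  read '0': s3 → s2
  read '0': s2 → s0
  read '1': s0 → s3
  read '0': s3 → s2
  read '0': s2 → s0
  read '1': s0 → s3
  read '0': s3 → s2
s0 -> s0 -> s3 -> s2 -> s0 -> s3 -> s2 -> s0 -> s3 -> s2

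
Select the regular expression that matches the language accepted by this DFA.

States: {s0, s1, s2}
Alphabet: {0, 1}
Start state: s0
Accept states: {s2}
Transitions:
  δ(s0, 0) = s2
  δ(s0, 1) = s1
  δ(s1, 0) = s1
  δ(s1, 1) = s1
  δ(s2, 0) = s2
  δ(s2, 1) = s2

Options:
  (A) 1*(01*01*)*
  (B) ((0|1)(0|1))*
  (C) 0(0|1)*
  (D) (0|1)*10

Check each option against the DFA on short strings; one disagreement eliminates an option:
  (A) 1*(01*01*)*: on ε the DFA stays in s0 and rejects (s0 ∉ Accept), but the regex matches it → eliminate
  (B) ((0|1)(0|1))*: on ε the DFA stays in s0 and rejects (s0 ∉ Accept), but the regex matches it → eliminate
  (C) 0(0|1)*: agrees with the DFA on every string of length ≤ 6
  (D) (0|1)*10: on '0' the DFA goes s0 → s2 and accepts (s2 ∈ Accept), but the regex does not match it → eliminate
Only (C) is consistent with the DFA.
(C) 0(0|1)*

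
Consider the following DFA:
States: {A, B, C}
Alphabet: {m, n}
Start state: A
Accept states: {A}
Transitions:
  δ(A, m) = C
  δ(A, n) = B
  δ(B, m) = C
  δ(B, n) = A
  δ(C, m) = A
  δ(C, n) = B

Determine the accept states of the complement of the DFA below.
Complement accept states = All states \ Original accept states
= {A, B, C} \ {A}
{B, C}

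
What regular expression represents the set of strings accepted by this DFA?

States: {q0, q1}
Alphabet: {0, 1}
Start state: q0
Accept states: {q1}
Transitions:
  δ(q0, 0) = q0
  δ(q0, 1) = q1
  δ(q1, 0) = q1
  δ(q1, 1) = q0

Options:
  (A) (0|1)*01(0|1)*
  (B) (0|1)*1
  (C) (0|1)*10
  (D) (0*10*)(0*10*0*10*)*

Check each option against the DFA on short strings; one disagreement eliminates an option:
  (A) (0|1)*01(0|1)*: on '1' the DFA goes q0 → q1 and accepts (q1 ∈ Accept), but the regex does not match it → eliminate
  (B) (0|1)*1: on '10' the DFA goes q0 → q1 → q1 and accepts (q1 ∈ Accept), but the regex does not match it → eliminate
  (C) (0|1)*10: on '1' the DFA goes q0 → q1 and accepts (q1 ∈ Accept), but the regex does not match it → eliminate
  (D) (0*10*)(0*10*0*10*)*: agrees with the DFA on every string of length ≤ 6
Only (D) is consistent with the DFA.
(D) (0*10*)(0*10*0*10*)*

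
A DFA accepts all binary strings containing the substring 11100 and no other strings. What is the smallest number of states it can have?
By Myhill–Nerode, count the distinguishable equivalence classes: 6 classes — one per longest suffix of the input that is a prefix of '11100' (lengths 0 through 4), plus an absorbing 'already seen 11100' class.
6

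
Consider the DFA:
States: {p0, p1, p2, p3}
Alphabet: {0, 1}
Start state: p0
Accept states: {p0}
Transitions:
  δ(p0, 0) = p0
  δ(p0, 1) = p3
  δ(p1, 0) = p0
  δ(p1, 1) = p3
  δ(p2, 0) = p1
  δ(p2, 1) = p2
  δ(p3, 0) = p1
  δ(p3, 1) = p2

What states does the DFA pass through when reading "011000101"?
read '0': p0 → p0
  read '1': p0 → p3
  read '1': p3 → p2
  read '0': p2 → p1
  read '0': p1 → p0
  read '0': p0 → p0
  read '1': p0 → p3
  read '0': p3 → p1
  read '1': p1 → p3
p0 -> p0 -> p3 -> p2 -> p1 -> p0 -> p0 -> p3 -> p1 -> p3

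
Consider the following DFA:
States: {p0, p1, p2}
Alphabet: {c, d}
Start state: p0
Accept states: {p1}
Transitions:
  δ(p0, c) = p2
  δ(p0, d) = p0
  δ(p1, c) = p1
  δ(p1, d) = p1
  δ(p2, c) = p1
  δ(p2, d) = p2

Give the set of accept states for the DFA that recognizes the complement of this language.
Complement accept states = All states \ Original accept states
= {p0, p1, p2} \ {p1}
{p0, p2}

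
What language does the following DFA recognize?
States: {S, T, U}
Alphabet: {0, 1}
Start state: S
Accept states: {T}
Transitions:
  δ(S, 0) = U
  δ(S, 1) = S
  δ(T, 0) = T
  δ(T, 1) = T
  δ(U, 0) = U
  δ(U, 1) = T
Testing a few strings:
  '1' → reject
  '10' → reject
  '111' → reject
  '001' → accept
State roles: S=no 0 seen yet; T=substring 01 seen; U=seen a 0, waiting for 1
All binary strings containing the substring 01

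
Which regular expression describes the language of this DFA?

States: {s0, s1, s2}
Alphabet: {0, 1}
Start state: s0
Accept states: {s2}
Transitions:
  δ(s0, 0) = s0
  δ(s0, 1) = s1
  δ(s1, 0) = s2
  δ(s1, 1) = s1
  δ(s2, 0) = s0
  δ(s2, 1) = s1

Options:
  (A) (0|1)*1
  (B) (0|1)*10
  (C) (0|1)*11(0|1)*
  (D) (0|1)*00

Check each option against the DFA on short strings; one disagreement eliminates an option:
  (A) (0|1)*1: on '1' the DFA goes s0 → s1 and rejects (s1 ∉ Accept), but the regex matches it → eliminate
  (B) (0|1)*10: agrees with the DFA on every string of length ≤ 6
  (C) (0|1)*11(0|1)*: on '10' the DFA goes s0 → s1 → s2 and accepts (s2 ∈ Accept), but the regex does not match it → eliminate
  (D) (0|1)*00: on '00' the DFA goes s0 → s0 → s0 and rejects (s0 ∉ Accept), but the regex matches it → eliminate
Only (B) is consistent with the DFA.
(B) (0|1)*10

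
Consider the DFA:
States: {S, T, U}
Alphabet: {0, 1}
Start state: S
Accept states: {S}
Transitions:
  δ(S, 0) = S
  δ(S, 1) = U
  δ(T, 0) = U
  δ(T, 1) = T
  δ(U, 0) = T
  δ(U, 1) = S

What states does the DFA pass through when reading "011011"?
read '0': S → S
  read '1': S → U
  read '1': U → S
  read '0': S → S
  read '1': S → U
  read '1': U → S
S -> S -> U -> S -> S -> U -> S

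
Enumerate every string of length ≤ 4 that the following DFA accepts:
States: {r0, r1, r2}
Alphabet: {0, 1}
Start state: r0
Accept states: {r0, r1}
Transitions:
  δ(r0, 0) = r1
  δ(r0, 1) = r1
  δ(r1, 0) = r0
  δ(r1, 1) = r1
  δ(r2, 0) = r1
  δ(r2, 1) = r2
ε, 0, 1, 00, 01, 10, 11, 000, 001, 010, 011, 100, 101, 110, 111, 0000, 0001, 0010, 0011, 0100, 0101, 0110, 0111, 1000, 1001, 1010, 1011, 1100, 1101, 1110, 1111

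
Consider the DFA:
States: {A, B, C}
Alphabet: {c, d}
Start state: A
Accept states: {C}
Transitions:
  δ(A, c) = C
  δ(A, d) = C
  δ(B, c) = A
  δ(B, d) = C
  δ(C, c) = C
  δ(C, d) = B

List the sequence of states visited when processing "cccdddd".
read 'c': A → C
  read 'c': C → C
  read 'c': C → C
  read 'd': C → B
  read 'd': B → C
  read 'd': C → B
  read 'd': B → C
A -> C -> C -> C -> B -> C -> B -> C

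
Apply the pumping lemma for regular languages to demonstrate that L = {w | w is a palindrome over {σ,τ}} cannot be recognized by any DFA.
Assume L is regular with pumping length p. Idea: pumping the leading σ-block breaks the symmetry.
Choose s = σ^p τ σ^p (a palindrome of length 2p+1 ≥ p). By the pumping lemma, s = xyz with |xy| ≤ p, |y| > 0, so y = σ^k with k > 0 (xy lies entirely in the first σ^p). Then xy²z = σ^(p+k) τ σ^p, which is not a palindrome since p+k ≠ p.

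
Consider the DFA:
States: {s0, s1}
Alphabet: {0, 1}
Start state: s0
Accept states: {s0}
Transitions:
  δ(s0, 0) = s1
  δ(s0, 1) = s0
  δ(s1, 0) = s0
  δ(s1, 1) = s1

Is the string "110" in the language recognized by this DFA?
Processing string "110":
  s0 --1--> s0
  s0 --1--> s0
  s0 --0--> s1
Final state: s1
Accept states: {s0}
No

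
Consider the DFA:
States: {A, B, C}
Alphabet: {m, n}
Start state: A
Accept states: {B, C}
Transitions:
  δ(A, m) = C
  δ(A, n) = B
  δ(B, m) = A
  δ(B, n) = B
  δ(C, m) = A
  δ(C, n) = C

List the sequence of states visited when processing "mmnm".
read 'm': A → C
  read 'm': C → A
  read 'n': A → B
  read 'm': B → A
A -> C -> A -> B -> A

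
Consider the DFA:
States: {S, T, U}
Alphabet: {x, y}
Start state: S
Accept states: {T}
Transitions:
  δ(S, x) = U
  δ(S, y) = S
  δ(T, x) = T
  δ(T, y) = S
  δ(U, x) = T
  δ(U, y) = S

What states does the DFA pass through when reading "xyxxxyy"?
read 'x': S → U
  read 'y': U → S
  read 'x': S → U
  read 'x': U → T
  read 'x': T → T
  read 'y': T → S
  read 'y': S → S
S -> U -> S -> U -> T -> T -> S -> S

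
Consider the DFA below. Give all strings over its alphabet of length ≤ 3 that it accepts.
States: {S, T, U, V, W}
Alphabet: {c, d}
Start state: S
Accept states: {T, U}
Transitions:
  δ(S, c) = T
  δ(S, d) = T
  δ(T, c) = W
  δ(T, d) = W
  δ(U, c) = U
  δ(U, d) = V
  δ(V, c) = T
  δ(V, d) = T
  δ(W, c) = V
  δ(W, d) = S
c, d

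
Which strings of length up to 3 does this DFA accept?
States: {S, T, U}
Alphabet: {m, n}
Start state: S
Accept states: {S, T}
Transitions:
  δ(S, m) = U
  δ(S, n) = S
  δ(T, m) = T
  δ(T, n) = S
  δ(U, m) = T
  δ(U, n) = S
ε, n, mm, mn, nn, mmm, mmn, mnn, nmm, nmn, nnn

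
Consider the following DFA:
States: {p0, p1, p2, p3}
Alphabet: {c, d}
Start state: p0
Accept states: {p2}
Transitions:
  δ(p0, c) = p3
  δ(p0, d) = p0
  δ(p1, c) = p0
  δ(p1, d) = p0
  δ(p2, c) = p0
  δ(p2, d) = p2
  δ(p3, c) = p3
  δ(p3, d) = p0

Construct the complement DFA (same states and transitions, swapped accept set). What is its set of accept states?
Complement accept states = All states \ Original accept states
= {p0, p1, p2, p3} \ {p2}
{p0, p1, p3}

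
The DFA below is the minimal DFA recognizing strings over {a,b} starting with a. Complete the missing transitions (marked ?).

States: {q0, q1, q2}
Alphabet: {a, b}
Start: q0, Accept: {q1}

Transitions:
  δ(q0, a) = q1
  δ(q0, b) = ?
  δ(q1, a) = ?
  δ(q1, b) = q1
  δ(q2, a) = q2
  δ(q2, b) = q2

From the language and accept set, identify what each state tracks — q0: no input read; q1: started with a; q2: started with b (dead).
Each missing δ(q, a) is the state matching the new tracked value after reading a.
δ(q0, b) = q2; δ(q1, a) = q1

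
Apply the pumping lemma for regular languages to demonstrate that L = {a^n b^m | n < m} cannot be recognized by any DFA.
Assume L is regular with pumping length p. Idea: pumping up the a-block makes the a-count reach the b-count.
Choose s = a^p b^(p+1) ∈ L. By the pumping lemma, s = xyz with |xy| ≤ p, |y| > 0, so y = a^k with k ≥ 1. Then xy²z = a^(p+k) b^(p+1). Since p+k ≥ p+1, the number of a's is no longer strictly less than the number of b's, so xy²z ∉ L.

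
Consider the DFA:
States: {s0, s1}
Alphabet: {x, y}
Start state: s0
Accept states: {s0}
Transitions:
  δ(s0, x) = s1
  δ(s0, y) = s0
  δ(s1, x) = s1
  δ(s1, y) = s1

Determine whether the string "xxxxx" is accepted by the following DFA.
Processing string "xxxxx":
  s0 --x--> s1
  s1 --x--> s1
  s1 --x--> s1
  s1 --x--> s1
  s1 --x--> s1
Final state: s1
Accept states: {s0}
No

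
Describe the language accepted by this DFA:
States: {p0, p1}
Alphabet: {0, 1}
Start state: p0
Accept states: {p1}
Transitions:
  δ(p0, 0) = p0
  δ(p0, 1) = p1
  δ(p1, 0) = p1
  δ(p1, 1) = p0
Testing a few strings:
  '0' → reject
  '01' → accept
  '11' → reject
  '00' → reject
State roles: p0=even number of 1's so far; p1=odd number of 1's so far
All binary strings with an odd number of 1's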